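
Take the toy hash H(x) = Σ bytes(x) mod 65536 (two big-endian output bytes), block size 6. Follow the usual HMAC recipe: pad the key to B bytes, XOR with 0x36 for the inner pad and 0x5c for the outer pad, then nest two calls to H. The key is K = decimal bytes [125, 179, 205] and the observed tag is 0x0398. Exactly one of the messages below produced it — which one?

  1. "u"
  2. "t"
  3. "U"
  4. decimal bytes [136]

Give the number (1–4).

Key decimal bytes [125, 179, 205] = 7d b3 cd is 3 bytes ≤ B = 6; zero-pad to 6 bytes: K' = 7d b3 cd 00 00 00.
K' ⊕ ipad = 4b 85 fb 36 36 36; K' ⊕ opad = 21 ef 91 5c 5c 5c.
m1: inner = H(4b 85 fb 36 36 36 75) = 02 e2; tag = H(21 ef 91 5c 5c 5c 02 e2) = 0399
m2: inner = H(4b 85 fb 36 36 36 74) = 02 e1; tag = H(21 ef 91 5c 5c 5c 02 e1) = 0398 ← matches
m3: inner = H(4b 85 fb 36 36 36 55) = 02 c2; tag = H(21 ef 91 5c 5c 5c 02 c2) = 0379
m4: inner = H(4b 85 fb 36 36 36 88) = 02 f5; tag = H(21 ef 91 5c 5c 5c 02 f5) = 03ac

2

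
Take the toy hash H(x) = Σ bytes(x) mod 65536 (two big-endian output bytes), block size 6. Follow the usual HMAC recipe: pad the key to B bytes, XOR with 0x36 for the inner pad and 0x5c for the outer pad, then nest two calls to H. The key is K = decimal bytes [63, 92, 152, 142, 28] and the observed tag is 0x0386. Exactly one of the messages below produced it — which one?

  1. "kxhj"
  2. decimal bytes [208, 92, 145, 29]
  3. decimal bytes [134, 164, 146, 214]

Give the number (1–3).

1

Key decimal bytes [63, 92, 152, 142, 28] = 3f 5c 98 8e 1c is 5 bytes ≤ B = 6; zero-pad to 6 bytes: K' = 3f 5c 98 8e 1c 00.
K' ⊕ ipad = 09 6a ae b8 2a 36; K' ⊕ opad = 63 00 c4 d2 40 5c.
m1: inner = H(09 6a ae b8 2a 36 6b 78 68 6a) = 03 ee; tag = H(63 00 c4 d2 40 5c 03 ee) = 0386 ← matches
m2: inner = H(09 6a ae b8 2a 36 d0 5c 91 1d) = 04 13; tag = H(63 00 c4 d2 40 5c 04 13) = 02ac
m3: inner = H(09 6a ae b8 2a 36 86 a4 92 d6) = 04 cb; tag = H(63 00 c4 d2 40 5c 04 cb) = 0364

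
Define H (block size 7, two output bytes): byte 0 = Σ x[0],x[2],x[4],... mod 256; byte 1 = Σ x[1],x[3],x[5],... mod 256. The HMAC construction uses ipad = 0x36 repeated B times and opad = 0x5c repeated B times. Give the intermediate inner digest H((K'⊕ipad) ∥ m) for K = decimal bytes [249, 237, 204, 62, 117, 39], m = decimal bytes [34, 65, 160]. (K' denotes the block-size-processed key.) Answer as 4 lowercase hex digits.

Key decimal bytes [249, 237, 204, 62, 117, 39] = f9 ed cc 3e 75 27 is 6 bytes ≤ B = 7; zero-pad to 7 bytes: K' = f9 ed cc 3e 75 27 00.
K' ⊕ ipad = cf db fa 08 43 11 36.
Inner input = cf db fa 08 43 11 36 ∥ 22 41 a0.
Inner hash: even-index sum = 643 mod 256 = 131; odd-index sum = 438 mod 256 = 182 → 83 b6.

83b6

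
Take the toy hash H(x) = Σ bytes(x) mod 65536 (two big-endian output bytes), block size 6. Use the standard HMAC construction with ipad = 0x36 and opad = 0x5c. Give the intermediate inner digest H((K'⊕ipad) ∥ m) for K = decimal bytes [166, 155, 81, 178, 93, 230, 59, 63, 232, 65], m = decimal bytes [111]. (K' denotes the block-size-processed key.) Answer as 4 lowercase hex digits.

Key decimal bytes [166, 155, 81, 178, 93, 230, 59, 63, 232, 65] = a6 9b 51 b2 5d e6 3b 3f e8 41 is 10 bytes > B = 6, so hash it first: H(key) = 05 2a, then zero-pad to 6 bytes: K' = 05 2a 00 00 00 00.
K' ⊕ ipad = 33 1c 36 36 36 36.
Inner input = 33 1c 36 36 36 36 ∥ 6f.
Inner hash: sum = 51+28+54+54+54+54+111 = 406 → 01 96.

0196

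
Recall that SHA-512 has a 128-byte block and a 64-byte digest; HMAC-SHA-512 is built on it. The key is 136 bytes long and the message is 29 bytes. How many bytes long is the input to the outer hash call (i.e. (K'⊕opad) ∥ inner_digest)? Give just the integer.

192

Key is 136 > 128 bytes, so it is hashed to 64 bytes then zero-padded to 128: |K'| = 128.
Outer input = (K'⊕opad) ∥ H(inner) → 128 + 64 = 192 bytes.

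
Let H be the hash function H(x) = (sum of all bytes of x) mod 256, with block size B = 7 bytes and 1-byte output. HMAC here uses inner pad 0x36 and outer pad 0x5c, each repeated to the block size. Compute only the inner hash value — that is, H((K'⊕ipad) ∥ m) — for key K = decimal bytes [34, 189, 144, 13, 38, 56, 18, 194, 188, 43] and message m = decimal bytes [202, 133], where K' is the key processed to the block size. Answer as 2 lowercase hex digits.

Key decimal bytes [34, 189, 144, 13, 38, 56, 18, 194, 188, 43] = 22 bd 90 0d 26 38 12 c2 bc 2b is 10 bytes > B = 7, so hash it first: H(key) = 95, then zero-pad to 7 bytes: K' = 95 00 00 00 00 00 00.
K' ⊕ ipad = a3 36 36 36 36 36 36.
Inner input = a3 36 36 36 36 36 36 ∥ ca 85.
Inner hash: sum = 163+54+54+54+54+54+54+202+133 = 822; mod 256 = 54 → 36.

36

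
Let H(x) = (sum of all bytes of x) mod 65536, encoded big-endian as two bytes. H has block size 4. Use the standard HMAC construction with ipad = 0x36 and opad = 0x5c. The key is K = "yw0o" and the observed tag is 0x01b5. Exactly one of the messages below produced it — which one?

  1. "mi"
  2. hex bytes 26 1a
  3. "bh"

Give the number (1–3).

1

Key "yw0o" = 79 77 30 6f is exactly B = 4 bytes: K' = 79 77 30 6f.
K' ⊕ ipad = 4f 41 06 59; K' ⊕ opad = 25 2b 6c 33.
m1: inner = H(4f 41 06 59 6d 69) = 01 c5; tag = H(25 2b 6c 33 01 c5) = 01b5 ← matches
m2: inner = H(4f 41 06 59 26 1a) = 01 2f; tag = H(25 2b 6c 33 01 2f) = 011f
m3: inner = H(4f 41 06 59 62 68) = 01 b9; tag = H(25 2b 6c 33 01 b9) = 01a9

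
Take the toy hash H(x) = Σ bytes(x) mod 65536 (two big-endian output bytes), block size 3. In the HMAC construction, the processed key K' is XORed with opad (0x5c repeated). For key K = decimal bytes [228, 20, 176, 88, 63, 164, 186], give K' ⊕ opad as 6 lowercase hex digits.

Key decimal bytes [228, 20, 176, 88, 63, 164, 186] = e4 14 b0 58 3f a4 ba is 7 bytes > B = 3, so hash it first: H(key) = 03 9d, then zero-pad to 3 bytes: K' = 03 9d 00.
XOR each byte with 0x5c: 03⊕5c=5f, 9d⊕5c=c1, 00⊕5c=5c.

5fc15c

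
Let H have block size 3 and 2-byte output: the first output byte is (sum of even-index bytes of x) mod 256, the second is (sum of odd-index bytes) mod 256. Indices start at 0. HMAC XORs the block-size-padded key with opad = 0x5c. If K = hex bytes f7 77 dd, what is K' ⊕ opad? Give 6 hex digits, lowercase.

ab2b81

Key hex bytes f7 77 dd is exactly B = 3 bytes: K' = f7 77 dd.
XOR each byte with 0x5c: f7⊕5c=ab, 77⊕5c=2b, dd⊕5c=81.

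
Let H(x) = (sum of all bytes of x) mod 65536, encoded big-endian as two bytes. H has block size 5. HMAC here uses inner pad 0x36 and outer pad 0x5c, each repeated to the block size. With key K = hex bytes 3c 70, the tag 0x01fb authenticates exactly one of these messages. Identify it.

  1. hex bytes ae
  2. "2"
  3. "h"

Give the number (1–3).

Key hex bytes 3c 70 is 2 bytes ≤ B = 5; zero-pad to 5 bytes: K' = 3c 70 00 00 00.
K' ⊕ ipad = 0a 46 36 36 36; K' ⊕ opad = 60 2c 5c 5c 5c.
m1: inner = H(0a 46 36 36 36 ae) = 01 a0; tag = H(60 2c 5c 5c 5c 01 a0) = 0241
m2: inner = H(0a 46 36 36 36 32) = 01 24; tag = H(60 2c 5c 5c 5c 01 24) = 01c5
m3: inner = H(0a 46 36 36 36 68) = 01 5a; tag = H(60 2c 5c 5c 5c 01 5a) = 01fb ← matches

3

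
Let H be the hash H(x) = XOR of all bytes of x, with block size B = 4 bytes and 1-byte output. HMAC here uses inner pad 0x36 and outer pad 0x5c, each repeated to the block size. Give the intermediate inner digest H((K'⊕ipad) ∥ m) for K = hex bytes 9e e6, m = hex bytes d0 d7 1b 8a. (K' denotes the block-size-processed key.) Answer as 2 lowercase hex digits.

Key hex bytes 9e e6 is 2 bytes ≤ B = 4; zero-pad to 4 bytes: K' = 9e e6 00 00.
K' ⊕ ipad = a8 d0 36 36.
Inner input = a8 d0 36 36 ∥ d0 d7 1b 8a.
Inner hash: XOR a8⊕d0⊕36⊕36⊕d0⊕d7⊕1b⊕8a = ee.

ee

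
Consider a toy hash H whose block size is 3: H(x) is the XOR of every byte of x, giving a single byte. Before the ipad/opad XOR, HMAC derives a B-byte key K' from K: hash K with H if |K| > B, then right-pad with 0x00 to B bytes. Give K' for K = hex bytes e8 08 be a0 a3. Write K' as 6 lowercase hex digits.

|K| = 5 > B = 3, so first hash the key.
H(K): XOR e8⊕08⊕be⊕a0⊕a3 = 5d.
Zero-pad H(K) = 5d to 3 bytes: K' = 5d 00 00.

5d0000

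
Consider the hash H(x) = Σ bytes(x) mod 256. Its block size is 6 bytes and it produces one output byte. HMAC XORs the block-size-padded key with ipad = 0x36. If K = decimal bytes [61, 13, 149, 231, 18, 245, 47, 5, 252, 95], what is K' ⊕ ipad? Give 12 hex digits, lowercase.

6a3636363636

Key decimal bytes [61, 13, 149, 231, 18, 245, 47, 5, 252, 95] = 3d 0d 95 e7 12 f5 2f 05 fc 5f is 10 bytes > B = 6, so hash it first: H(key) = 5c, then zero-pad to 6 bytes: K' = 5c 00 00 00 00 00.
XOR each byte with 0x36: 5c⊕36=6a, 00⊕36=36, 00⊕36=36, 00⊕36=36, 00⊕36=36, 00⊕36=36.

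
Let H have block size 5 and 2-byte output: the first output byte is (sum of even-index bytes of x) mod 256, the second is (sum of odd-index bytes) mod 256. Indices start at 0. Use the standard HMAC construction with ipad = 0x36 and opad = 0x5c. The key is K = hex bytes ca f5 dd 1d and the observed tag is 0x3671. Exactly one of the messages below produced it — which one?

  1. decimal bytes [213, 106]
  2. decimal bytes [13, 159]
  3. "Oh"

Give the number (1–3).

1

Key hex bytes ca f5 dd 1d is 4 bytes ≤ B = 5; zero-pad to 5 bytes: K' = ca f5 dd 1d 00.
K' ⊕ ipad = fc c3 eb 2b 36; K' ⊕ opad = 96 a9 81 41 5c.
m1: inner = H(fc c3 eb 2b 36 d5 6a) = 87 c3; tag = H(96 a9 81 41 5c 87 c3) = 3671 ← matches
m2: inner = H(fc c3 eb 2b 36 0d 9f) = bc fb; tag = H(96 a9 81 41 5c bc fb) = 6ea6
m3: inner = H(fc c3 eb 2b 36 4f 68) = 85 3d; tag = H(96 a9 81 41 5c 85 3d) = b06f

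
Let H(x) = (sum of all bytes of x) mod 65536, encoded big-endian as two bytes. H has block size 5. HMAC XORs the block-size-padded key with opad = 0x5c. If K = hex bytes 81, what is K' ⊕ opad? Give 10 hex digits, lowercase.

Key hex bytes 81 is 1 byte ≤ B = 5; zero-pad to 5 bytes: K' = 81 00 00 00 00.
XOR each byte with 0x5c: 81⊕5c=dd, 00⊕5c=5c, 00⊕5c=5c, 00⊕5c=5c, 00⊕5c=5c.

dd5c5c5c5c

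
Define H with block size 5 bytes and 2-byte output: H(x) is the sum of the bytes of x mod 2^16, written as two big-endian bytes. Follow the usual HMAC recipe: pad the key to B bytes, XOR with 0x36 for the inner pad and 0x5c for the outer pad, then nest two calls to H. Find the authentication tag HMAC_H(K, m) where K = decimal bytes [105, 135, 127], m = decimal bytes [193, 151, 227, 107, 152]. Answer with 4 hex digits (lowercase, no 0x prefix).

Key decimal bytes [105, 135, 127] = 69 87 7f is 3 bytes ≤ B = 5; zero-pad to 5 bytes: K' = 69 87 7f 00 00.
K' ⊕ ipad = 5f b1 49 36 36.  K' ⊕ opad = 35 db 23 5c 5c.
Inner input = (K'⊕ipad) ∥ m = 5f b1 49 36 36 ∥ c1 97 e3 6b 98.
Inner hash: sum = 95+177+73+54+54+193+151+227+107+152 = 1283 → 05 03.
Outer input = (K'⊕opad) ∥ inner = 35 db 23 5c 5c ∥ 05 03.
Outer hash (tag): sum = 53+219+35+92+92+5+3 = 499 → 01 f3.

01f3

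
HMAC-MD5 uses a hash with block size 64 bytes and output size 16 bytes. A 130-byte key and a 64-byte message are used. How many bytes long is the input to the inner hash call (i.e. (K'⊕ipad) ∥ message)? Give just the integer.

128

Key is 130 > 64 bytes, so it is hashed to 16 bytes then zero-padded to 64: |K'| = 64.
Inner input = (K'⊕ipad) ∥ m → 64 + 64 = 128 bytes.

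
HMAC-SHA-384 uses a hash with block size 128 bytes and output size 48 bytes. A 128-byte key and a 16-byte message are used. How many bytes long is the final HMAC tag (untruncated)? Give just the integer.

48

The tag is one SHA-384 digest: 48 bytes.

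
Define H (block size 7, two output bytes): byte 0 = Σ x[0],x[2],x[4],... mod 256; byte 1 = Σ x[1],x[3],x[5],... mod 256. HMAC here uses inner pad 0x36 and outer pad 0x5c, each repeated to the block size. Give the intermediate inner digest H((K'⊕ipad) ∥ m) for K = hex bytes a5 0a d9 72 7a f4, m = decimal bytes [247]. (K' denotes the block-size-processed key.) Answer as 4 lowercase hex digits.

Key hex bytes a5 0a d9 72 7a f4 is 6 bytes ≤ B = 7; zero-pad to 7 bytes: K' = a5 0a d9 72 7a f4 00.
K' ⊕ ipad = 93 3c ef 44 4c c2 36.
Inner input = 93 3c ef 44 4c c2 36 ∥ f7.
Inner hash: even-index sum = 516 mod 256 = 4; odd-index sum = 569 mod 256 = 57 → 04 39.

0439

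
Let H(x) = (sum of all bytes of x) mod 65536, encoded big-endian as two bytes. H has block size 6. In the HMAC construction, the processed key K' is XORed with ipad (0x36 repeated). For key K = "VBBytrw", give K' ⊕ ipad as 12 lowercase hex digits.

348636363636

Key "VBBytrw" = 56 42 42 79 74 72 77 is 7 bytes > B = 6, so hash it first: H(key) = 02 b0, then zero-pad to 6 bytes: K' = 02 b0 00 00 00 00.
XOR each byte with 0x36: 02⊕36=34, b0⊕36=86, 00⊕36=36, 00⊕36=36, 00⊕36=36, 00⊕36=36.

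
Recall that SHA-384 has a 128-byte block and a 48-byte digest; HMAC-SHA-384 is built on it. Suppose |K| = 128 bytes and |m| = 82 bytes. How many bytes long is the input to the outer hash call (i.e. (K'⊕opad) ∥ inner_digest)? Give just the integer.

Key is 128 ≤ 128 bytes, zero-padded: |K'| = 128.
Outer input = (K'⊕opad) ∥ H(inner) → 128 + 48 = 176 bytes.

176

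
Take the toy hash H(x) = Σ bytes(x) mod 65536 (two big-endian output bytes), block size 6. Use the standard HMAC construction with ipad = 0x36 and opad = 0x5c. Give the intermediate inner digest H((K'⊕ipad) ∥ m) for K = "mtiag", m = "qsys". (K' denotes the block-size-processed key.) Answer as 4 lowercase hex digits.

Key "mtiag" = 6d 74 69 61 67 is 5 bytes ≤ B = 6; zero-pad to 6 bytes: K' = 6d 74 69 61 67 00.
K' ⊕ ipad = 5b 42 5f 57 51 36.
Inner input = 5b 42 5f 57 51 36 ∥ 71 73 79 73.
Inner hash: sum = 91+66+95+87+81+54+113+115+121+115 = 938 → 03 aa.

03aa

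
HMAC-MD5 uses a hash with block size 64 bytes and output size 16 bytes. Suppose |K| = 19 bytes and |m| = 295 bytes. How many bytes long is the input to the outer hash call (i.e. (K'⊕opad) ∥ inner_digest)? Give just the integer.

Key is 19 ≤ 64 bytes, zero-padded: |K'| = 64.
Outer input = (K'⊕opad) ∥ H(inner) → 64 + 16 = 80 bytes.

80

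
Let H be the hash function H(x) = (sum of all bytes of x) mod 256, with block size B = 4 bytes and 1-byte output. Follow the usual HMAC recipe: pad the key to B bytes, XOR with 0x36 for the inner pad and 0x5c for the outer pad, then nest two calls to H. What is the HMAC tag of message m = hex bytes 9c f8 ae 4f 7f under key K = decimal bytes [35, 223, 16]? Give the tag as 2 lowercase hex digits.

Key decimal bytes [35, 223, 16] = 23 df 10 is 3 bytes ≤ B = 4; zero-pad to 4 bytes: K' = 23 df 10 00.
K' ⊕ ipad = 15 e9 26 36.  K' ⊕ opad = 7f 83 4c 5c.
Inner input = (K'⊕ipad) ∥ m = 15 e9 26 36 ∥ 9c f8 ae 4f 7f.
Inner hash: sum = 21+233+38+54+156+248+174+79+127 = 1130; mod 256 = 106 → 6a.
Outer input = (K'⊕opad) ∥ inner = 7f 83 4c 5c ∥ 6a.
Outer hash (tag): sum = 127+131+76+92+106 = 532; mod 256 = 20 → 14.

14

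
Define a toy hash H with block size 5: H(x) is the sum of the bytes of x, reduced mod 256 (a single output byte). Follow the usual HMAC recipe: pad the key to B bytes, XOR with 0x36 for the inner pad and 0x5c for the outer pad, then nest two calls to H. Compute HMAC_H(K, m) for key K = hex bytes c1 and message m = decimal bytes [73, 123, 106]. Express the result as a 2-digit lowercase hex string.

Key hex bytes c1 is 1 byte ≤ B = 5; zero-pad to 5 bytes: K' = c1 00 00 00 00.
K' ⊕ ipad = f7 36 36 36 36.  K' ⊕ opad = 9d 5c 5c 5c 5c.
Inner input = (K'⊕ipad) ∥ m = f7 36 36 36 36 ∥ 49 7b 6a.
Inner hash: sum = 247+54+54+54+54+73+123+106 = 765; mod 256 = 253 → fd.
Outer input = (K'⊕opad) ∥ inner = 9d 5c 5c 5c 5c ∥ fd.
Outer hash (tag): sum = 157+92+92+92+92+253 = 778; mod 256 = 10 → 0a.

0a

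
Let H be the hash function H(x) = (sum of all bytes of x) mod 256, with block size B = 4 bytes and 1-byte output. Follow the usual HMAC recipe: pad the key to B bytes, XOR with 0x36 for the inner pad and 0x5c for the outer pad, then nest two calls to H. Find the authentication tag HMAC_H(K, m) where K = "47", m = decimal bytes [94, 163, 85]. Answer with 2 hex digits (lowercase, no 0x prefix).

Key "47" = 34 37 is 2 bytes ≤ B = 4; zero-pad to 4 bytes: K' = 34 37 00 00.
K' ⊕ ipad = 02 01 36 36.  K' ⊕ opad = 68 6b 5c 5c.
Inner input = (K'⊕ipad) ∥ m = 02 01 36 36 ∥ 5e a3 55.
Inner hash: sum = 2+1+54+54+94+163+85 = 453; mod 256 = 197 → c5.
Outer input = (K'⊕opad) ∥ inner = 68 6b 5c 5c ∥ c5.
Outer hash (tag): sum = 104+107+92+92+197 = 592; mod 256 = 80 → 50.

50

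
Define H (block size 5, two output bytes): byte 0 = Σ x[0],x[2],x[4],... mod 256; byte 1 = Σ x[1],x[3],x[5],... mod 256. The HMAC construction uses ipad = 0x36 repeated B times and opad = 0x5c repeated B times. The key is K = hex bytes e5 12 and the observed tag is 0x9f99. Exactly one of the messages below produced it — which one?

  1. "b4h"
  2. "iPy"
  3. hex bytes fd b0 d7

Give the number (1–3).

Key hex bytes e5 12 is 2 bytes ≤ B = 5; zero-pad to 5 bytes: K' = e5 12 00 00 00.
K' ⊕ ipad = d3 24 36 36 36; K' ⊕ opad = b9 4e 5c 5c 5c.
m1: inner = H(d3 24 36 36 36 62 34 68) = 73 24; tag = H(b9 4e 5c 5c 5c 73 24) = 951d
m2: inner = H(d3 24 36 36 36 69 50 79) = 8f 3c; tag = H(b9 4e 5c 5c 5c 8f 3c) = ad39
m3: inner = H(d3 24 36 36 36 fd b0 d7) = ef 2e; tag = H(b9 4e 5c 5c 5c ef 2e) = 9f99 ← matches

3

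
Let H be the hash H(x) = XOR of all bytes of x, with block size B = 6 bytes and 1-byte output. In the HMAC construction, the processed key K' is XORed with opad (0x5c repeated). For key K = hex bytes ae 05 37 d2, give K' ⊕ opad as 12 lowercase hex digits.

Key hex bytes ae 05 37 d2 is 4 bytes ≤ B = 6; zero-pad to 6 bytes: K' = ae 05 37 d2 00 00.
XOR each byte with 0x5c: ae⊕5c=f2, 05⊕5c=59, 37⊕5c=6b, d2⊕5c=8e, 00⊕5c=5c, 00⊕5c=5c.

f2596b8e5c5c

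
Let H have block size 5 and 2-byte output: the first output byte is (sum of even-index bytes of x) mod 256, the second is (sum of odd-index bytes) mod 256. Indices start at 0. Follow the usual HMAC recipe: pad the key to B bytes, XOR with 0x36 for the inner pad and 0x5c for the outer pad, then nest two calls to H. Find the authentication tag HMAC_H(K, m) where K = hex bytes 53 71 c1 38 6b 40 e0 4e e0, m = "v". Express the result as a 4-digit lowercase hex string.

c83c

Key hex bytes 53 71 c1 38 6b 40 e0 4e e0 is 9 bytes > B = 5, so hash it first: H(key) = 3f 37, then zero-pad to 5 bytes: K' = 3f 37 00 00 00.
K' ⊕ ipad = 09 01 36 36 36.  K' ⊕ opad = 63 6b 5c 5c 5c.
Inner input = (K'⊕ipad) ∥ m = 09 01 36 36 36 ∥ 76.
Inner hash: even-index sum = 117 mod 256 = 117; odd-index sum = 173 mod 256 = 173 → 75 ad.
Outer input = (K'⊕opad) ∥ inner = 63 6b 5c 5c 5c ∥ 75 ad.
Outer hash (tag): even-index sum = 456 mod 256 = 200; odd-index sum = 316 mod 256 = 60 → c8 3c.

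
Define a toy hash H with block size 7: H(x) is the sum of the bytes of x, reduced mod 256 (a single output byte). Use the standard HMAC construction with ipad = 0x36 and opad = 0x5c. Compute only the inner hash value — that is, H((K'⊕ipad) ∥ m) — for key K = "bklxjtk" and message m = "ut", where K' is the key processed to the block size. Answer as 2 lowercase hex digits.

Key "bklxjtk" = 62 6b 6c 78 6a 74 6b is exactly B = 7 bytes: K' = 62 6b 6c 78 6a 74 6b.
K' ⊕ ipad = 54 5d 5a 4e 5c 42 5d.
Inner input = 54 5d 5a 4e 5c 42 5d ∥ 75 74.
Inner hash: sum = 84+93+90+78+92+66+93+117+116 = 829; mod 256 = 61 → 3d.

3d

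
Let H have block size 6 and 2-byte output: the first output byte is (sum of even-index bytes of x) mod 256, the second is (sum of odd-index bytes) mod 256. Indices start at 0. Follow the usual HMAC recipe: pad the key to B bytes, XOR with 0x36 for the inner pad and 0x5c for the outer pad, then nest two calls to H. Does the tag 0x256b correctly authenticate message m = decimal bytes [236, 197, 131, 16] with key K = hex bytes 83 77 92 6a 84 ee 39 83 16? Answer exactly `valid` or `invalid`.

Key hex bytes 83 77 92 6a 84 ee 39 83 16 is 9 bytes > B = 6, so hash it first: H(key) = e8 52, then zero-pad to 6 bytes: K' = e8 52 00 00 00 00.
K' ⊕ ipad = de 64 36 36 36 36; K' ⊕ opad = b4 0e 5c 5c 5c 5c.
Inner hash: even-index sum = 697 mod 256 = 185; odd-index sum = 421 mod 256 = 165 → b9 a5.
Outer hash (recomputed tag): even-index sum = 549 mod 256 = 37; odd-index sum = 363 mod 256 = 107 → 25 6b.
Recomputed tag = 256b; claimed = 256b → match.

valid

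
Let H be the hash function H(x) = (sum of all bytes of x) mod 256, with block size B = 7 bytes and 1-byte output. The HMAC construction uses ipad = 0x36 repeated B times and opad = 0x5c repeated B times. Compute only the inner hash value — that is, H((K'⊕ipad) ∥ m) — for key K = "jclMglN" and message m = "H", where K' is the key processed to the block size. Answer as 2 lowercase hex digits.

Key "jclMglN" = 6a 63 6c 4d 67 6c 4e is exactly B = 7 bytes: K' = 6a 63 6c 4d 67 6c 4e.
K' ⊕ ipad = 5c 55 5a 7b 51 5a 78.
Inner input = 5c 55 5a 7b 51 5a 78 ∥ 48.
Inner hash: sum = 92+85+90+123+81+90+120+72 = 753; mod 256 = 241 → f1.

f1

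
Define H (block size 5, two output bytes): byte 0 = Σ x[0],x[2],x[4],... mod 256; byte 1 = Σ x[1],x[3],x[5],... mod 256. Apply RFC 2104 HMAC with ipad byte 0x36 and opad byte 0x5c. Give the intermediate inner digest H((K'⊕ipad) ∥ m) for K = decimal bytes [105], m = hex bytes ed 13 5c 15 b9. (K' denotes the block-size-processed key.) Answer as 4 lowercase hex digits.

Key decimal bytes [105] = 69 is 1 byte ≤ B = 5; zero-pad to 5 bytes: K' = 69 00 00 00 00.
K' ⊕ ipad = 5f 36 36 36 36.
Inner input = 5f 36 36 36 36 ∥ ed 13 5c 15 b9.
Inner hash: even-index sum = 243 mod 256 = 243; odd-index sum = 622 mod 256 = 110 → f3 6e.

f36e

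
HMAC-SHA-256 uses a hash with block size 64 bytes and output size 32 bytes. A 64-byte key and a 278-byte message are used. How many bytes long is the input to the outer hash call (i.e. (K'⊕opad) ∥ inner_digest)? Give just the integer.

96

Key is 64 ≤ 64 bytes, zero-padded: |K'| = 64.
Outer input = (K'⊕opad) ∥ H(inner) → 64 + 32 = 96 bytes.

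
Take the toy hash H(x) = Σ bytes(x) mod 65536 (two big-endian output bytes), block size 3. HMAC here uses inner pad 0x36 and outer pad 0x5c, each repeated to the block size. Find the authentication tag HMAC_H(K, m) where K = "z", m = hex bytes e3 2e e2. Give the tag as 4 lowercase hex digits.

Key "z" = 7a is 1 byte ≤ B = 3; zero-pad to 3 bytes: K' = 7a 00 00.
K' ⊕ ipad = 4c 36 36.  K' ⊕ opad = 26 5c 5c.
Inner input = (K'⊕ipad) ∥ m = 4c 36 36 ∥ e3 2e e2.
Inner hash: sum = 76+54+54+227+46+226 = 683 → 02 ab.
Outer input = (K'⊕opad) ∥ inner = 26 5c 5c ∥ 02 ab.
Outer hash (tag): sum = 38+92+92+2+171 = 395 → 01 8b.

018b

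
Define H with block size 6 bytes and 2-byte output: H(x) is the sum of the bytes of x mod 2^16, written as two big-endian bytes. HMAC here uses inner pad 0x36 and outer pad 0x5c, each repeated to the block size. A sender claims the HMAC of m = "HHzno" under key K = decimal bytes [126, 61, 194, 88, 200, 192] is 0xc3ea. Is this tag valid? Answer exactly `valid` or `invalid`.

Key decimal bytes [126, 61, 194, 88, 200, 192] = 7e 3d c2 58 c8 c0 is exactly B = 6 bytes: K' = 7e 3d c2 58 c8 c0.
K' ⊕ ipad = 48 0b f4 6e fe f6; K' ⊕ opad = 22 61 9e 04 94 9c.
Inner hash: sum = 72+11+244+110+254+246+72+72+122+110+111 = 1424 → 05 90.
Outer hash (recomputed tag): sum = 34+97+158+4+148+156+5+144 = 746 → 02 ea.
Recomputed tag = 02ea; claimed = c3ea → mismatch.

invalid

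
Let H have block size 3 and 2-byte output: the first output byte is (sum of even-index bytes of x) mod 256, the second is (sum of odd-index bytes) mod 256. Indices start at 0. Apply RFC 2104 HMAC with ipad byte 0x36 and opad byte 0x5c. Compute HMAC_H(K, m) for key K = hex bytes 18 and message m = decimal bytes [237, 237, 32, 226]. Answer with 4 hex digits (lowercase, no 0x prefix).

e38f

Key hex bytes 18 is 1 byte ≤ B = 3; zero-pad to 3 bytes: K' = 18 00 00.
K' ⊕ ipad = 2e 36 36.  K' ⊕ opad = 44 5c 5c.
Inner input = (K'⊕ipad) ∥ m = 2e 36 36 ∥ ed ed 20 e2.
Inner hash: even-index sum = 563 mod 256 = 51; odd-index sum = 323 mod 256 = 67 → 33 43.
Outer input = (K'⊕opad) ∥ inner = 44 5c 5c ∥ 33 43.
Outer hash (tag): even-index sum = 227 mod 256 = 227; odd-index sum = 143 mod 256 = 143 → e3 8f.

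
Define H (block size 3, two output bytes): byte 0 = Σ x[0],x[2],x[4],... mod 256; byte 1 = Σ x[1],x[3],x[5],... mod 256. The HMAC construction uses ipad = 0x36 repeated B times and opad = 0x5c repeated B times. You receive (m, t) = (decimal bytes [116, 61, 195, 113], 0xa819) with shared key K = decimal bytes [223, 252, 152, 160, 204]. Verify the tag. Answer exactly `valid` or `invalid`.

invalid

Key decimal bytes [223, 252, 152, 160, 204] = df fc 98 a0 cc is 5 bytes > B = 3, so hash it first: H(key) = 43 9c, then zero-pad to 3 bytes: K' = 43 9c 00.
K' ⊕ ipad = 75 aa 36; K' ⊕ opad = 1f c0 5c.
Inner hash: even-index sum = 345 mod 256 = 89; odd-index sum = 481 mod 256 = 225 → 59 e1.
Outer hash (recomputed tag): even-index sum = 348 mod 256 = 92; odd-index sum = 281 mod 256 = 25 → 5c 19.
Recomputed tag = 5c19; claimed = a819 → mismatch.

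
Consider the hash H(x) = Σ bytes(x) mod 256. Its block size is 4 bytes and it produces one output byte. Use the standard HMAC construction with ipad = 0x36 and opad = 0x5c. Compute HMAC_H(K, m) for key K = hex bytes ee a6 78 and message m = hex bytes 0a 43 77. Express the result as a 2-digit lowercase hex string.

Key hex bytes ee a6 78 is 3 bytes ≤ B = 4; zero-pad to 4 bytes: K' = ee a6 78 00.
K' ⊕ ipad = d8 90 4e 36.  K' ⊕ opad = b2 fa 24 5c.
Inner input = (K'⊕ipad) ∥ m = d8 90 4e 36 ∥ 0a 43 77.
Inner hash: sum = 216+144+78+54+10+67+119 = 688; mod 256 = 176 → b0.
Outer input = (K'⊕opad) ∥ inner = b2 fa 24 5c ∥ b0.
Outer hash (tag): sum = 178+250+36+92+176 = 732; mod 256 = 220 → dc.

dc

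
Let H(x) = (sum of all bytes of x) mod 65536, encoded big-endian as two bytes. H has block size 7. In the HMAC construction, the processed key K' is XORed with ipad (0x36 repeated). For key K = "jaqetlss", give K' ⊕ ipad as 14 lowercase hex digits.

Key "jaqetlss" = 6a 61 71 65 74 6c 73 73 is 8 bytes > B = 7, so hash it first: H(key) = 03 67, then zero-pad to 7 bytes: K' = 03 67 00 00 00 00 00.
XOR each byte with 0x36: 03⊕36=35, 67⊕36=51, 00⊕36=36, 00⊕36=36, 00⊕36=36, 00⊕36=36, 00⊕36=36.

35513636363636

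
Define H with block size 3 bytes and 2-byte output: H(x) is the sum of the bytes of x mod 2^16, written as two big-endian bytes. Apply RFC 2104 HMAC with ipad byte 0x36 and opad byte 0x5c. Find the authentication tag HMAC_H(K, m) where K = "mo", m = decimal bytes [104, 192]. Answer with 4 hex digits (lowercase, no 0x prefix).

00d4

Key "mo" = 6d 6f is 2 bytes ≤ B = 3; zero-pad to 3 bytes: K' = 6d 6f 00.
K' ⊕ ipad = 5b 59 36.  K' ⊕ opad = 31 33 5c.
Inner input = (K'⊕ipad) ∥ m = 5b 59 36 ∥ 68 c0.
Inner hash: sum = 91+89+54+104+192 = 530 → 02 12.
Outer input = (K'⊕opad) ∥ inner = 31 33 5c ∥ 02 12.
Outer hash (tag): sum = 49+51+92+2+18 = 212 → 00 d4.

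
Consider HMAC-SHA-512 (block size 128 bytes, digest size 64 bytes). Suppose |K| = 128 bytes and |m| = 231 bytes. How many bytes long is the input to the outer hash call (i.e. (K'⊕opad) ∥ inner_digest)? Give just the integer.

192

Key is 128 ≤ 128 bytes, zero-padded: |K'| = 128.
Outer input = (K'⊕opad) ∥ H(inner) → 128 + 64 = 192 bytes.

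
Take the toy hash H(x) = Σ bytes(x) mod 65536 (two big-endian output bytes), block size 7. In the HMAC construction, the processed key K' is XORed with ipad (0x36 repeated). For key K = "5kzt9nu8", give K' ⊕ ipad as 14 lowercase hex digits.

34d43636363636

Key "5kzt9nu8" = 35 6b 7a 74 39 6e 75 38 is 8 bytes > B = 7, so hash it first: H(key) = 02 e2, then zero-pad to 7 bytes: K' = 02 e2 00 00 00 00 00.
XOR each byte with 0x36: 02⊕36=34, e2⊕36=d4, 00⊕36=36, 00⊕36=36, 00⊕36=36, 00⊕36=36, 00⊕36=36.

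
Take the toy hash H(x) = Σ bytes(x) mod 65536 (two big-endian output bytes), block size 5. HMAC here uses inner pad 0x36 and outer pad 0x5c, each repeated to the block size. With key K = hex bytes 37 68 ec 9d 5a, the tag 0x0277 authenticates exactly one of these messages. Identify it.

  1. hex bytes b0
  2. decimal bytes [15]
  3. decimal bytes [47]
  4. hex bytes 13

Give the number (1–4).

Key hex bytes 37 68 ec 9d 5a is exactly B = 5 bytes: K' = 37 68 ec 9d 5a.
K' ⊕ ipad = 01 5e da ab 6c; K' ⊕ opad = 6b 34 b0 c1 06.
m1: inner = H(01 5e da ab 6c b0) = 03 00; tag = H(6b 34 b0 c1 06 03 00) = 0219
m2: inner = H(01 5e da ab 6c 0f) = 02 5f; tag = H(6b 34 b0 c1 06 02 5f) = 0277 ← matches
m3: inner = H(01 5e da ab 6c 2f) = 02 7f; tag = H(6b 34 b0 c1 06 02 7f) = 0297
m4: inner = H(01 5e da ab 6c 13) = 02 63; tag = H(6b 34 b0 c1 06 02 63) = 027b

2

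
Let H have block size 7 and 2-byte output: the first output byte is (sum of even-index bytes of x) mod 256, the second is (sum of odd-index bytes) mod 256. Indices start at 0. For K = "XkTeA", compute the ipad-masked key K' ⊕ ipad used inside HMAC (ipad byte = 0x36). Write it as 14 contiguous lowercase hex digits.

Key "XkTeA" = 58 6b 54 65 41 is 5 bytes ≤ B = 7; zero-pad to 7 bytes: K' = 58 6b 54 65 41 00 00.
XOR each byte with 0x36: 58⊕36=6e, 6b⊕36=5d, 54⊕36=62, 65⊕36=53, 41⊕36=77, 00⊕36=36, 00⊕36=36.

6e5d6253773636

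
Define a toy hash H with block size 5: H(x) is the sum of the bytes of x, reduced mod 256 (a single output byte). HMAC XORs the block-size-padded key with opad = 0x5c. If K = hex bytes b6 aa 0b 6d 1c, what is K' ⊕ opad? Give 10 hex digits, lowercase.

Key hex bytes b6 aa 0b 6d 1c is exactly B = 5 bytes: K' = b6 aa 0b 6d 1c.
XOR each byte with 0x5c: b6⊕5c=ea, aa⊕5c=f6, 0b⊕5c=57, 6d⊕5c=31, 1c⊕5c=40.

eaf6573140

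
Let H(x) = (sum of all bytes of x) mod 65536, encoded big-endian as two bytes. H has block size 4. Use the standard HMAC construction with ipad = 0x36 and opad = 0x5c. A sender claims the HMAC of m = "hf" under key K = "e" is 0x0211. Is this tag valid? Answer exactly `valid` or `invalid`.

valid

Key "e" = 65 is 1 byte ≤ B = 4; zero-pad to 4 bytes: K' = 65 00 00 00.
K' ⊕ ipad = 53 36 36 36; K' ⊕ opad = 39 5c 5c 5c.
Inner hash: sum = 83+54+54+54+104+102 = 451 → 01 c3.
Outer hash (recomputed tag): sum = 57+92+92+92+1+195 = 529 → 02 11.
Recomputed tag = 0211; claimed = 0211 → match.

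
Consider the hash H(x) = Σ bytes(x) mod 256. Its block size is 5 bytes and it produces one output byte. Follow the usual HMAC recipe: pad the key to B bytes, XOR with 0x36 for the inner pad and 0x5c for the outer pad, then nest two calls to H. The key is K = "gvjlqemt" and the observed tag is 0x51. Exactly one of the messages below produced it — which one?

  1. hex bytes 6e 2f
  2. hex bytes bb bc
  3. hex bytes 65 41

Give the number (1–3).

Key "gvjlqemt" = 67 76 6a 6c 71 65 6d 74 is 8 bytes > B = 5, so hash it first: H(key) = 6a, then zero-pad to 5 bytes: K' = 6a 00 00 00 00.
K' ⊕ ipad = 5c 36 36 36 36; K' ⊕ opad = 36 5c 5c 5c 5c.
m1: inner = H(5c 36 36 36 36 6e 2f) = d1; tag = H(36 5c 5c 5c 5c d1) = 77
m2: inner = H(5c 36 36 36 36 bb bc) = ab; tag = H(36 5c 5c 5c 5c ab) = 51 ← matches
m3: inner = H(5c 36 36 36 36 65 41) = da; tag = H(36 5c 5c 5c 5c da) = 80

2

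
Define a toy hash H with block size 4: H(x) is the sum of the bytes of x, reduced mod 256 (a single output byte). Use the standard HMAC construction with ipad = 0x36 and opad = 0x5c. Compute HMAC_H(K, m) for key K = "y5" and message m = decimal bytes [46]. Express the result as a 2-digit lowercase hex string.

Key "y5" = 79 35 is 2 bytes ≤ B = 4; zero-pad to 4 bytes: K' = 79 35 00 00.
K' ⊕ ipad = 4f 03 36 36.  K' ⊕ opad = 25 69 5c 5c.
Inner input = (K'⊕ipad) ∥ m = 4f 03 36 36 ∥ 2e.
Inner hash: sum = 79+3+54+54+46 = 236 → ec.
Outer input = (K'⊕opad) ∥ inner = 25 69 5c 5c ∥ ec.
Outer hash (tag): sum = 37+105+92+92+236 = 562; mod 256 = 50 → 32.

32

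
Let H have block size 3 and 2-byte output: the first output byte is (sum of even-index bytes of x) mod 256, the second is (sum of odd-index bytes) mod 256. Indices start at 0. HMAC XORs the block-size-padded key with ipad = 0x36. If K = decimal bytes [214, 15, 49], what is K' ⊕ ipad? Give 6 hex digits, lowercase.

e03907

Key decimal bytes [214, 15, 49] = d6 0f 31 is exactly B = 3 bytes: K' = d6 0f 31.
XOR each byte with 0x36: d6⊕36=e0, 0f⊕36=39, 31⊕36=07.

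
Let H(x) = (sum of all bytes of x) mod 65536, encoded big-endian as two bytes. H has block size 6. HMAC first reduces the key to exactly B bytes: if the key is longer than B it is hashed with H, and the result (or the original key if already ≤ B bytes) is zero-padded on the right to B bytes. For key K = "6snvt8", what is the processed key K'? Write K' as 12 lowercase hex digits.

36736e767438

Key "6snvt8" = 36 73 6e 76 74 38 is exactly B = 6 bytes: K' = 36 73 6e 76 74 38.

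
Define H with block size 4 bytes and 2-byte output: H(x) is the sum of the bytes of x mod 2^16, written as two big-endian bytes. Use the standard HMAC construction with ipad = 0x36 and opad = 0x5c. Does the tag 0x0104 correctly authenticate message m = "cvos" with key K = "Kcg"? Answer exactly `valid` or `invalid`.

valid

Key "Kcg" = 4b 63 67 is 3 bytes ≤ B = 4; zero-pad to 4 bytes: K' = 4b 63 67 00.
K' ⊕ ipad = 7d 55 51 36; K' ⊕ opad = 17 3f 3b 5c.
Inner hash: sum = 125+85+81+54+99+118+111+115 = 788 → 03 14.
Outer hash (recomputed tag): sum = 23+63+59+92+3+20 = 260 → 01 04.
Recomputed tag = 0104; claimed = 0104 → match.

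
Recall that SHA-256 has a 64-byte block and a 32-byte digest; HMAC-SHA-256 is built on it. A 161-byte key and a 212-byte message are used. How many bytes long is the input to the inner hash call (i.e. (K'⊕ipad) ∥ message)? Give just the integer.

276

Key is 161 > 64 bytes, so it is hashed to 32 bytes then zero-padded to 64: |K'| = 64.
Inner input = (K'⊕ipad) ∥ m → 64 + 212 = 276 bytes.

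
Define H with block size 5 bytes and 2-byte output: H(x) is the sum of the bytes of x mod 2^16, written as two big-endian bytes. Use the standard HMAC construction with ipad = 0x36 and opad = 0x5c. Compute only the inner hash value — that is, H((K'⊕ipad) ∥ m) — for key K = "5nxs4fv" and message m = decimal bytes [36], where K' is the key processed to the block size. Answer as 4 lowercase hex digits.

01a2

Key "5nxs4fv" = 35 6e 78 73 34 66 76 is 7 bytes > B = 5, so hash it first: H(key) = 02 9e, then zero-pad to 5 bytes: K' = 02 9e 00 00 00.
K' ⊕ ipad = 34 a8 36 36 36.
Inner input = 34 a8 36 36 36 ∥ 24.
Inner hash: sum = 52+168+54+54+54+36 = 418 → 01 a2.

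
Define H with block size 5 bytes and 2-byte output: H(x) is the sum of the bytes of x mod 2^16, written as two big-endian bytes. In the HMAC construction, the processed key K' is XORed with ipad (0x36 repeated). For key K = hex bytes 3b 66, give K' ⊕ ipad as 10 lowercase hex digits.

Key hex bytes 3b 66 is 2 bytes ≤ B = 5; zero-pad to 5 bytes: K' = 3b 66 00 00 00.
XOR each byte with 0x36: 3b⊕36=0d, 66⊕36=50, 00⊕36=36, 00⊕36=36, 00⊕36=36.

0d50363636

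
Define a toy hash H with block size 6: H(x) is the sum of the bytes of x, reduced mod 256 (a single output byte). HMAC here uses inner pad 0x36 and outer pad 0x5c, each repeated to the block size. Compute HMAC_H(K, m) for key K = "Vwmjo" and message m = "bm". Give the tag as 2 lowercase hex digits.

Key "Vwmjo" = 56 77 6d 6a 6f is 5 bytes ≤ B = 6; zero-pad to 6 bytes: K' = 56 77 6d 6a 6f 00.
K' ⊕ ipad = 60 41 5b 5c 59 36.  K' ⊕ opad = 0a 2b 31 36 33 5c.
Inner input = (K'⊕ipad) ∥ m = 60 41 5b 5c 59 36 ∥ 62 6d.
Inner hash: sum = 96+65+91+92+89+54+98+109 = 694; mod 256 = 182 → b6.
Outer input = (K'⊕opad) ∥ inner = 0a 2b 31 36 33 5c ∥ b6.
Outer hash (tag): sum = 10+43+49+54+51+92+182 = 481; mod 256 = 225 → e1.

e1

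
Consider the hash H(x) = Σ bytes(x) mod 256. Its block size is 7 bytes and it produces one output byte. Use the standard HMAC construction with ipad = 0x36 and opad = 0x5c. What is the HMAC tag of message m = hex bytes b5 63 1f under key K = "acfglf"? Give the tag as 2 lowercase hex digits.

Key "acfglf" = 61 63 66 67 6c 66 is 6 bytes ≤ B = 7; zero-pad to 7 bytes: K' = 61 63 66 67 6c 66 00.
K' ⊕ ipad = 57 55 50 51 5a 50 36.  K' ⊕ opad = 3d 3f 3a 3b 30 3a 5c.
Inner input = (K'⊕ipad) ∥ m = 57 55 50 51 5a 50 36 ∥ b5 63 1f.
Inner hash: sum = 87+85+80+81+90+80+54+181+99+31 = 868; mod 256 = 100 → 64.
Outer input = (K'⊕opad) ∥ inner = 3d 3f 3a 3b 30 3a 5c ∥ 64.
Outer hash (tag): sum = 61+63+58+59+48+58+92+100 = 539; mod 256 = 27 → 1b.

1b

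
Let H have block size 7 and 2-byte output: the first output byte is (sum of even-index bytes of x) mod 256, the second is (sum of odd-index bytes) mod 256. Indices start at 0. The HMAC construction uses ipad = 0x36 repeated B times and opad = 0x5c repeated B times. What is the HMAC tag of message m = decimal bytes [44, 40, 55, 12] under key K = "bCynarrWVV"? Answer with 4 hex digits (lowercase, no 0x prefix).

Key "bCynarrWVV" = 62 43 79 6e 61 72 72 57 56 56 is 10 bytes > B = 7, so hash it first: H(key) = 04 d0, then zero-pad to 7 bytes: K' = 04 d0 00 00 00 00 00.
K' ⊕ ipad = 32 e6 36 36 36 36 36.  K' ⊕ opad = 58 8c 5c 5c 5c 5c 5c.
Inner input = (K'⊕ipad) ∥ m = 32 e6 36 36 36 36 36 ∥ 2c 28 37 0c.
Inner hash: even-index sum = 264 mod 256 = 8; odd-index sum = 437 mod 256 = 181 → 08 b5.
Outer input = (K'⊕opad) ∥ inner = 58 8c 5c 5c 5c 5c 5c ∥ 08 b5.
Outer hash (tag): even-index sum = 545 mod 256 = 33; odd-index sum = 332 mod 256 = 76 → 21 4c.

214c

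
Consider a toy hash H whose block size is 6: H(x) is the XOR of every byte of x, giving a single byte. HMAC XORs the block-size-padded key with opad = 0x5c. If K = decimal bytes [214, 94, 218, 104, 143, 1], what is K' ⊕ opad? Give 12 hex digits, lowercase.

Key decimal bytes [214, 94, 218, 104, 143, 1] = d6 5e da 68 8f 01 is exactly B = 6 bytes: K' = d6 5e da 68 8f 01.
XOR each byte with 0x5c: d6⊕5c=8a, 5e⊕5c=02, da⊕5c=86, 68⊕5c=34, 8f⊕5c=d3, 01⊕5c=5d.

8a028634d35d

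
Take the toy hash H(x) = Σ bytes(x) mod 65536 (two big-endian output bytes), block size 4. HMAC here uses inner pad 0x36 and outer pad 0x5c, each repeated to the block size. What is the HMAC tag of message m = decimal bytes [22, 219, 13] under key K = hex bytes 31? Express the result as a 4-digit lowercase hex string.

Key hex bytes 31 is 1 byte ≤ B = 4; zero-pad to 4 bytes: K' = 31 00 00 00.
K' ⊕ ipad = 07 36 36 36.  K' ⊕ opad = 6d 5c 5c 5c.
Inner input = (K'⊕ipad) ∥ m = 07 36 36 36 ∥ 16 db 0d.
Inner hash: sum = 7+54+54+54+22+219+13 = 423 → 01 a7.
Outer input = (K'⊕opad) ∥ inner = 6d 5c 5c 5c ∥ 01 a7.
Outer hash (tag): sum = 109+92+92+92+1+167 = 553 → 02 29.

0229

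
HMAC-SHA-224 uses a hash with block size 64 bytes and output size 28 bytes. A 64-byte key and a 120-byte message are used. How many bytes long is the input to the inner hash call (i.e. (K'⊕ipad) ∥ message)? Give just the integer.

Key is 64 ≤ 64 bytes, zero-padded: |K'| = 64.
Inner input = (K'⊕ipad) ∥ m → 64 + 120 = 184 bytes.

184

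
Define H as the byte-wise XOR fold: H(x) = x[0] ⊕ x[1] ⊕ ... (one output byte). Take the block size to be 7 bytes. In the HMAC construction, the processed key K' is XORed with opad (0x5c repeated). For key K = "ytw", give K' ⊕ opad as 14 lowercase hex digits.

25282b5c5c5c5c

Key "ytw" = 79 74 77 is 3 bytes ≤ B = 7; zero-pad to 7 bytes: K' = 79 74 77 00 00 00 00.
XOR each byte with 0x5c: 79⊕5c=25, 74⊕5c=28, 77⊕5c=2b, 00⊕5c=5c, 00⊕5c=5c, 00⊕5c=5c, 00⊕5c=5c.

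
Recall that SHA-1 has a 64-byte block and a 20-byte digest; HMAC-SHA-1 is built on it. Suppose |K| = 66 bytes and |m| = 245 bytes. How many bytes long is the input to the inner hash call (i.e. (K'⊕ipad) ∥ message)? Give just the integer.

Key is 66 > 64 bytes, so it is hashed to 20 bytes then zero-padded to 64: |K'| = 64.
Inner input = (K'⊕ipad) ∥ m → 64 + 245 = 309 bytes.

309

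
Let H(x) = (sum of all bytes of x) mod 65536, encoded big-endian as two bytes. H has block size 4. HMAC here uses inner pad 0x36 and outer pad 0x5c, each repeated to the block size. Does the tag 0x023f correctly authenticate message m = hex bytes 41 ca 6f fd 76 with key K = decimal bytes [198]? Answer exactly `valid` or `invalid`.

Key decimal bytes [198] = c6 is 1 byte ≤ B = 4; zero-pad to 4 bytes: K' = c6 00 00 00.
K' ⊕ ipad = f0 36 36 36; K' ⊕ opad = 9a 5c 5c 5c.
Inner hash: sum = 240+54+54+54+65+202+111+253+118 = 1151 → 04 7f.
Outer hash (recomputed tag): sum = 154+92+92+92+4+127 = 561 → 02 31.
Recomputed tag = 0231; claimed = 023f → mismatch.

invalid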